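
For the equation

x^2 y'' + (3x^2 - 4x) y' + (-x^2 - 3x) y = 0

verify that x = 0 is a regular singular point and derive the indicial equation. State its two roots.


Divide by x^2 to reach normal form y'' + P_1(x) y' + P_2(x) y = 0 with P_1(x) = 3 - 4/x and P_2(x) = -1 - 3/x.
x = 0 is a singular point because the y'-coefficient 3 - 4/x has a pole at x = 0 and the y-coefficient -1 - 3/x has a pole at x = 0.
It is a regular singular point because x P_1(x) = p(x) = 3x - 4 and x^2 P_2(x) = q(x) = -x^2 - 3x are polynomials, hence analytic at x = 0.
p(0) = -4,  q(0) = 0.
Indicial equation: r(r-1) + p(0) r + q(0) = 0, i.e. r^2 + (p(0) - 1) r + q(0) = 0, i.e. r^2 - 5 r = 0.
Discriminant: (-5)^2 - 4(0) = 25, so r = (5 ± 5)/2.
Solving: r_1 = 5, r_2 = 0.

indicial: r^2 - 5 r = 0; roots r_1 = 5, r_2 = 0


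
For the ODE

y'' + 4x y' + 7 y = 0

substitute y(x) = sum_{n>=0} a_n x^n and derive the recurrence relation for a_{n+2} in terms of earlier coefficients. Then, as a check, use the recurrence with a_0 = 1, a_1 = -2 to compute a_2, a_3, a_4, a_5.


Substitute y = sum_n a_n x^n.
y''(x) has coefficient (n+2)(n+1) a_{n+2} at x^n;
4 x y'(x) has coefficient 4 n a_n at x^n (shift);
7 y(x) has coefficient 7 a_n at x^n.
Matching x^n: (n+2)(n+1) a_{n+2} + (4n + 7) a_n = 0.
Thus a_{n+2} = (-4n - 7) / ((n+1)(n+2)) * a_n.

Check with a_0 = 1, a_1 = -2 (apply the recurrence for n = 0, 1, 2, 3): a_0 = 1, a_1 = -2, a_2 = -7/2, a_3 = 11/3, a_4 = 35/8, a_5 = -209/60.

a_(n+2) = (-4n - 7) / ((n+1)(n+2)) * a_n; check: a_0 = 1, a_1 = -2, a_2 = -7/2, a_3 = 11/3, a_4 = 35/8, a_5 = -209/60


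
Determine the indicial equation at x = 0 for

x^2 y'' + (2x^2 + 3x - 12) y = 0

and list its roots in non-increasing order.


Divide by x^2 to reach normal form y'' + P_1(x) y' + P_2(x) y = 0 with P_1(x) = 0 and P_2(x) = 2 + 3/x - 12/x^2.
x = 0 is a singular point because the y-coefficient 2 + 3/x - 12/x^2 has a pole at x = 0.
It is a regular singular point because x P_1(x) = p(x) = 0 and x^2 P_2(x) = q(x) = 2x^2 + 3x - 12 are polynomials, hence analytic at x = 0.
p(0) = 0,  q(0) = -12.
Indicial equation: r(r-1) + p(0) r + q(0) = 0, i.e. r^2 + (p(0) - 1) r + q(0) = 0, i.e. r^2 - 1 r - 12 = 0.
Discriminant: (-1)^2 - 4(-12) = 49, so r = (1 ± 7)/2.
Solving: r_1 = 4, r_2 = -3.

indicial: r^2 - 1 r - 12 = 0; roots r_1 = 4, r_2 = -3


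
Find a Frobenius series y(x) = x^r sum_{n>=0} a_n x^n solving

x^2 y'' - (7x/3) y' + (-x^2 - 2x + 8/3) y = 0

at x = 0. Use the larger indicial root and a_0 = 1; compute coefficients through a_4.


Write in Frobenius form y'' + (p(x)/x) y' + (q(x)/x^2) y = 0:
  p(x) = -7/3,  q(x) = -x^2 - 2x + 8/3.
Indicial equation: r(r-1) + (-7/3) r + (8/3) = 0 -> roots r_1 = 2, r_2 = 4/3.
Take r = r_1 = 2. Let y(x) = x^r sum_{n>=0} a_n x^n with a_0 = 1.
Substitute y = x^r sum a_n x^n and match x^{r+n}. The recurrence is
  D(n) a_n - 2 a_{n-1} - 1 a_{n-2} = 0,  where D(n) = (r+n)(r+n-1) + (-7/3)(r+n) + (8/3).
  a_n = [2 a_{n-1} + 1 a_{n-2}] / D(n).
Since the indicial polynomial factors as (r - r_1)(r - r_2), D(n) = (r_1 + n - r_1)(r_1 + n - r_2) = n(n + 2/3).
Evaluating step by step (a_0 = 1):
  n = 1: D(1) = 1(1 + 2/3) = 5/3; numerator = 2(1) = 2; a_1 = (2)/(5/3) = 6/5
  n = 2: D(2) = 2(2 + 2/3) = 16/3; numerator = 2(6/5) + 1(1) = 17/5; a_2 = (17/5)/(16/3) = 51/80
  n = 3: D(3) = 3(3 + 2/3) = 11; numerator = 2(51/80) + 1(6/5) = 99/40; a_3 = (99/40)/(11) = 9/40
  n = 4: D(4) = 4(4 + 2/3) = 56/3; numerator = 2(9/40) + 1(51/80) = 87/80; a_4 = (87/80)/(56/3) = 261/4480

r = 2; a_0 = 1; a_1 = 6/5; a_2 = 51/80; a_3 = 9/40; a_4 = 261/4480


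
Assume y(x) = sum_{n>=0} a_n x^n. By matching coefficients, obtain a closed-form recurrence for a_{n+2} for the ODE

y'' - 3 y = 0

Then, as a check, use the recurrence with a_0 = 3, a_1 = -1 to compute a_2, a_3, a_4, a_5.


Substitute y = sum_n a_n x^n into y'' + (const) y = 0.
y''(x) = sum_{n>=0} (n+2)(n+1) a_{n+2} x^n.
The ODE becomes sum_n [(n+2)(n+1) a_{n+2} - 3 a_n] x^n = 0.
Setting each coefficient to zero gives the recurrence:
  (n+2)(n+1) a_{n+2} - 3 a_n = 0,
  a_{n+2} = 3 / ((n+1)(n+2)) a_n.

Check with a_0 = 3, a_1 = -1 (apply the recurrence for n = 0, 1, 2, 3): a_0 = 3, a_1 = -1, a_2 = 9/2, a_3 = -1/2, a_4 = 9/8, a_5 = -3/40.

a_{n+2} = 3/((n+1)(n+2)) * a_n; check: a_0 = 3, a_1 = -1, a_2 = 9/2, a_3 = -1/2, a_4 = 9/8, a_5 = -3/40


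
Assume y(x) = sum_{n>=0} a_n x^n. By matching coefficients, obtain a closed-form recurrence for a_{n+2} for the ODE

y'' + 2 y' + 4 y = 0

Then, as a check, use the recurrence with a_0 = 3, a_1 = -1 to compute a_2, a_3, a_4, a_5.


Substitute y = sum_n a_n x^n.
y''(x) has coefficient (n+2)(n+1) a_{n+2} at x^n;
2 y'(x) has coefficient 2 (n+1) a_{n+1} at x^n;
4 y(x) has coefficient 4 a_n at x^n.
Matching x^n: (n+2)(n+1) a_{n+2} + 2 (n+1) a_{n+1} + 4 a_n = 0.
Thus a_{n+2} = [-2 (n+1) a_{n+1} - 4 a_n] / ((n+1)(n+2)).

Check with a_0 = 3, a_1 = -1 (apply the recurrence for n = 0, 1, 2, 3): a_0 = 3, a_1 = -1, a_2 = -5, a_3 = 4, a_4 = -1/3, a_5 = -2/3.

a_(n+2) = [-2 (n+1) a_(n+1) - 4 a_n] / ((n+1)(n+2)); check: a_0 = 3, a_1 = -1, a_2 = -5, a_3 = 4, a_4 = -1/3, a_5 = -2/3


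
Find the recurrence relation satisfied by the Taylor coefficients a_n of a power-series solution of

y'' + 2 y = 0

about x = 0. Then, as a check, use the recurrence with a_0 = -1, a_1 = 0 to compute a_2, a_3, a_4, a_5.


Substitute y = sum_n a_n x^n into y'' + (const) y = 0.
y''(x) = sum_{n>=0} (n+2)(n+1) a_{n+2} x^n.
The ODE becomes sum_n [(n+2)(n+1) a_{n+2} + 2 a_n] x^n = 0.
Setting each coefficient to zero gives the recurrence:
  (n+2)(n+1) a_{n+2} + 2 a_n = 0,
  a_{n+2} = -2 / ((n+1)(n+2)) a_n.

Check with a_0 = -1, a_1 = 0 (apply the recurrence for n = 0, 1, 2, 3): a_0 = -1, a_1 = 0, a_2 = 1, a_3 = 0, a_4 = -1/6, a_5 = 0.

a_{n+2} = -2/((n+1)(n+2)) * a_n; check: a_0 = -1, a_1 = 0, a_2 = 1, a_3 = 0, a_4 = -1/6, a_5 = 0


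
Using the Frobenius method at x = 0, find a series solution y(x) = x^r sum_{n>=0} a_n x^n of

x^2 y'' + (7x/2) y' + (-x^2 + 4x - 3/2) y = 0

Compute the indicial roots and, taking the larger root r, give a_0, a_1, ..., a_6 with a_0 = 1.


Write in Frobenius form y'' + (p(x)/x) y' + (q(x)/x^2) y = 0:
  p(x) = 7/2,  q(x) = -x^2 + 4x - 3/2.
Indicial equation: r(r-1) + (7/2) r + (-3/2) = 0 -> roots r_1 = 1/2, r_2 = -3.
Take r = r_1 = 1/2. Let y(x) = x^r sum_{n>=0} a_n x^n with a_0 = 1.
Substitute y = x^r sum a_n x^n and match x^{r+n}. The recurrence is
  D(n) a_n + 4 a_{n-1} - 1 a_{n-2} = 0,  where D(n) = (r+n)(r+n-1) + (7/2)(r+n) + (-3/2).
  a_n = [-4 a_{n-1} + 1 a_{n-2}] / D(n).
Since the indicial polynomial factors as (r - r_1)(r - r_2), D(n) = (r_1 + n - r_1)(r_1 + n - r_2) = n(n + 7/2).
Evaluating step by step (a_0 = 1):
  n = 1: D(1) = 1(1 + 7/2) = 9/2; numerator = -4(1) = -4; a_1 = (-4)/(9/2) = -8/9
  n = 2: D(2) = 2(2 + 7/2) = 11; numerator = -4(-8/9) + 1(1) = 41/9; a_2 = (41/9)/(11) = 41/99
  n = 3: D(3) = 3(3 + 7/2) = 39/2; numerator = -4(41/99) + 1(-8/9) = -28/11; a_3 = (-28/11)/(39/2) = -56/429
  n = 4: D(4) = 4(4 + 7/2) = 30; numerator = -4(-56/429) + 1(41/99) = 1205/1287; a_4 = (1205/1287)/(30) = 241/7722
  n = 5: D(5) = 5(5 + 7/2) = 85/2; numerator = -4(241/7722) + 1(-56/429) = -986/3861; a_5 = (-986/3861)/(85/2) = -116/19305
  n = 6: D(6) = 6(6 + 7/2) = 57; numerator = -4(-116/19305) + 1(241/7722) = 79/1430; a_6 = (79/1430)/(57) = 79/81510

r = 1/2; a_0 = 1; a_1 = -8/9; a_2 = 41/99; a_3 = -56/429; a_4 = 241/7722; a_5 = -116/19305; a_6 = 79/81510


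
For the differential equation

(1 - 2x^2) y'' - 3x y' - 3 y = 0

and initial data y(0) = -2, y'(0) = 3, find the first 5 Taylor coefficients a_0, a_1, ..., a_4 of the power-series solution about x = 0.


Ansatz: y(x) = sum_{n>=0} a_n x^n, so y'(x) = sum_{n>=1} n a_n x^(n-1) and y''(x) = sum_{n>=2} n(n-1) a_n x^(n-2).
Substitute into P(x) y'' + Q(x) y' + R(x) y = 0 with P(x) = 1 - 2x^2, Q(x) = -3x, R(x) = -3, and match powers of x.
Initial conditions: a_0 = -2, a_1 = 3.
Setting the coefficient of each power of x to zero and solving order by order (substituting the coefficients already found):
  x^0: 2 a_2 - 3 a_0 = 0  ->  2 a_2 = 3 a_0 = -6  ->  a_2 = -3
  x^1: 6 a_3 - 6 a_1 = 0  ->  6 a_3 = 6 a_1 = 18  ->  a_3 = 3
  x^2: 12 a_4 - 13 a_2 = 0  ->  12 a_4 = 13 a_2 = -39  ->  a_4 = -13/4
Truncated series: y(x) = -2 + 3 x - 3 x^2 + 3 x^3 - (13/4) x^4 + O(x^5).

a_0 = -2; a_1 = 3; a_2 = -3; a_3 = 3; a_4 = -13/4


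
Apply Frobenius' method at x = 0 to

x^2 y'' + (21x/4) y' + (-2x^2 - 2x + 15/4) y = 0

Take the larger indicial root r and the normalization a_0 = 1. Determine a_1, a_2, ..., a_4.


Write in Frobenius form y'' + (p(x)/x) y' + (q(x)/x^2) y = 0:
  p(x) = 21/4,  q(x) = -2x^2 - 2x + 15/4.
Indicial equation: r(r-1) + (21/4) r + (15/4) = 0 -> roots r_1 = -5/4, r_2 = -3.
Take r = r_1 = -5/4. Let y(x) = x^r sum_{n>=0} a_n x^n with a_0 = 1.
Substitute y = x^r sum a_n x^n and match x^{r+n}. The recurrence is
  D(n) a_n - 2 a_{n-1} - 2 a_{n-2} = 0,  where D(n) = (r+n)(r+n-1) + (21/4)(r+n) + (15/4).
  a_n = [2 a_{n-1} + 2 a_{n-2}] / D(n).
Since the indicial polynomial factors as (r - r_1)(r - r_2), D(n) = (r_1 + n - r_1)(r_1 + n - r_2) = n(n + 7/4).
Evaluating step by step (a_0 = 1):
  n = 1: D(1) = 1(1 + 7/4) = 11/4; numerator = 2(1) = 2; a_1 = (2)/(11/4) = 8/11
  n = 2: D(2) = 2(2 + 7/4) = 15/2; numerator = 2(8/11) + 2(1) = 38/11; a_2 = (38/11)/(15/2) = 76/165
  n = 3: D(3) = 3(3 + 7/4) = 57/4; numerator = 2(76/165) + 2(8/11) = 392/165; a_3 = (392/165)/(57/4) = 1568/9405
  n = 4: D(4) = 4(4 + 7/4) = 23; numerator = 2(1568/9405) + 2(76/165) = 2360/1881; a_4 = (2360/1881)/(23) = 2360/43263

r = -5/4; a_0 = 1; a_1 = 8/11; a_2 = 76/165; a_3 = 1568/9405; a_4 = 2360/43263


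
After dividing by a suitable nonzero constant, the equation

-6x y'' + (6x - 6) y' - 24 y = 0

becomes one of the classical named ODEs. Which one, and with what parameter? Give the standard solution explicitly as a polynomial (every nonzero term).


All three coefficients share the factor -6; dividing through by -6 gives  x y'' + (1 - x) y' + 4 y = 0.
This matches the Laguerre equation x y'' + (1 - x) y' + n y = 0 with n = 4; the polynomial solution is L_4(x).
With y = sum_k a_k x^k, matching x^k gives (k+1)k a_{k+1} + (k+1) a_{k+1} - k a_k + n a_k = 0, i.e. (k+1)^2 a_{k+1} = (k - n) a_k = (k - 4) a_k. The right side vanishes at k = 4, so the series terminates at degree 4.
Standard normalization L_n(0) = 1 gives a_0 = 1. Work upward with a_{k+1} = (k - 4) a_k / (k+1)^2:
  a_1 = (0 - 4)(1) / 1^2 = -4/1 = -4
  a_2 = (1 - 4)(-4) / 2^2 = 12/4 = 3
  a_3 = (2 - 4)(3) / 3^2 = -6/9 = -2/3
  a_4 = (3 - 4)(-2/3) / 4^2 = (2/3)/16 = 1/24
Hence L_4(x) = x^4/24 - 2 x^3/3 + 3 x^2 - 4 x + 1.

L_4(x); series = x^4/24 - 2 x^3/3 + 3 x^2 - 4 x + 1


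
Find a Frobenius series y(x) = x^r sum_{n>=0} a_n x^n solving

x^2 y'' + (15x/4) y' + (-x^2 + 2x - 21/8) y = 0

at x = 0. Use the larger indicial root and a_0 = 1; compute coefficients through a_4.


Write in Frobenius form y'' + (p(x)/x) y' + (q(x)/x^2) y = 0:
  p(x) = 15/4,  q(x) = -x^2 + 2x - 21/8.
Indicial equation: r(r-1) + (15/4) r + (-21/8) = 0 -> roots r_1 = 3/4, r_2 = -7/2.
Take r = r_1 = 3/4. Let y(x) = x^r sum_{n>=0} a_n x^n with a_0 = 1.
Substitute y = x^r sum a_n x^n and match x^{r+n}. The recurrence is
  D(n) a_n + 2 a_{n-1} - 1 a_{n-2} = 0,  where D(n) = (r+n)(r+n-1) + (15/4)(r+n) + (-21/8).
  a_n = [-2 a_{n-1} + 1 a_{n-2}] / D(n).
Since the indicial polynomial factors as (r - r_1)(r - r_2), D(n) = (r_1 + n - r_1)(r_1 + n - r_2) = n(n + 17/4).
Evaluating step by step (a_0 = 1):
  n = 1: D(1) = 1(1 + 17/4) = 21/4; numerator = -2(1) = -2; a_1 = (-2)/(21/4) = -8/21
  n = 2: D(2) = 2(2 + 17/4) = 25/2; numerator = -2(-8/21) + 1(1) = 37/21; a_2 = (37/21)/(25/2) = 74/525
  n = 3: D(3) = 3(3 + 17/4) = 87/4; numerator = -2(74/525) + 1(-8/21) = -116/175; a_3 = (-116/175)/(87/4) = -16/525
  n = 4: D(4) = 4(4 + 17/4) = 33; numerator = -2(-16/525) + 1(74/525) = 106/525; a_4 = (106/525)/(33) = 106/17325

r = 3/4; a_0 = 1; a_1 = -8/21; a_2 = 74/525; a_3 = -16/525; a_4 = 106/17325


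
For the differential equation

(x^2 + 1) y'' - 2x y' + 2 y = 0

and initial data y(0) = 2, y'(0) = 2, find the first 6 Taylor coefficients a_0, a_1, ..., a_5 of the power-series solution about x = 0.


Ansatz: y(x) = sum_{n>=0} a_n x^n, so y'(x) = sum_{n>=1} n a_n x^(n-1) and y''(x) = sum_{n>=2} n(n-1) a_n x^(n-2).
Substitute into P(x) y'' + Q(x) y' + R(x) y = 0 with P(x) = x^2 + 1, Q(x) = -2x, R(x) = 2, and match powers of x.
Initial conditions: a_0 = 2, a_1 = 2.
Setting the coefficient of each power of x to zero and solving order by order (substituting the coefficients already found):
  x^0: 2 a_2 + 2 a_0 = 0  ->  2 a_2 = -2 a_0 = -4  ->  a_2 = -2
  x^1: 6 a_3 = 0  ->  a_3 = 0
  x^2: 12 a_4 = 0  ->  a_4 = 0
  x^3: 20 a_5 + 2 a_3 = 0  ->  20 a_5 = -2 a_3 = 0  ->  a_5 = 0
Truncated series: y(x) = 2 + 2 x - 2 x^2 + O(x^6).

a_0 = 2; a_1 = 2; a_2 = -2; a_3 = 0; a_4 = 0; a_5 = 0


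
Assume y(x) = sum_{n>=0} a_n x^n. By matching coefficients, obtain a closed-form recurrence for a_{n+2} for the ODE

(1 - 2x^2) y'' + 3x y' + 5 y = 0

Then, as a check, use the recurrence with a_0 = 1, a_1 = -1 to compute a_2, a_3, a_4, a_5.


Substitute y = sum_n a_n x^n.
(1 - 2 x^2) y'' contributes (n+2)(n+1) a_{n+2} - 2 n(n-1) a_n at x^n.
3 x y'(x) contributes 3 n a_n at x^n.
5 y(x) contributes 5 a_n at x^n.
Matching x^n: (n+2)(n+1) a_{n+2} + (-2 n(n-1) + 3 n + 5) a_n = 0.
Thus a_{n+2} = (2 n(n-1) - 3 n - 5) / ((n+1)(n+2)) * a_n.

Check with a_0 = 1, a_1 = -1 (apply the recurrence for n = 0, 1, 2, 3): a_0 = 1, a_1 = -1, a_2 = -5/2, a_3 = 4/3, a_4 = 35/24, a_5 = -2/15.

a_(n+2) = (2 n(n-1) - 3 n - 5) / ((n+1)(n+2)) * a_n; check: a_0 = 1, a_1 = -1, a_2 = -5/2, a_3 = 4/3, a_4 = 35/24, a_5 = -2/15


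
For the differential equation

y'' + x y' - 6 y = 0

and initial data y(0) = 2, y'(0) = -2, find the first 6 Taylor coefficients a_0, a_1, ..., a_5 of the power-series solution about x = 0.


Ansatz: y(x) = sum_{n>=0} a_n x^n, so y'(x) = sum_{n>=1} n a_n x^(n-1) and y''(x) = sum_{n>=2} n(n-1) a_n x^(n-2).
Substitute into P(x) y'' + Q(x) y' + R(x) y = 0 with P(x) = 1, Q(x) = x, R(x) = -6, and match powers of x.
Initial conditions: a_0 = 2, a_1 = -2.
Setting the coefficient of each power of x to zero and solving order by order (substituting the coefficients already found):
  x^0: 2 a_2 - 6 a_0 = 0  ->  2 a_2 = 6 a_0 = 12  ->  a_2 = 6
  x^1: 6 a_3 - 5 a_1 = 0  ->  6 a_3 = 5 a_1 = -10  ->  a_3 = -5/3
  x^2: 12 a_4 - 4 a_2 = 0  ->  12 a_4 = 4 a_2 = 24  ->  a_4 = 2
  x^3: 20 a_5 - 3 a_3 = 0  ->  20 a_5 = 3 a_3 = -5  ->  a_5 = -1/4
Truncated series: y(x) = 2 - 2 x + 6 x^2 - (5/3) x^3 + 2 x^4 - (1/4) x^5 + O(x^6).

a_0 = 2; a_1 = -2; a_2 = 6; a_3 = -5/3; a_4 = 2; a_5 = -1/4


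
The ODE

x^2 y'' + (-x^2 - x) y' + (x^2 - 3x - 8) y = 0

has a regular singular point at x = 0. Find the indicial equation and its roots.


Divide by x^2 to reach normal form y'' + P_1(x) y' + P_2(x) y = 0 with P_1(x) = -1 - 1/x and P_2(x) = 1 - 3/x - 8/x^2.
x = 0 is a singular point because the y'-coefficient -1 - 1/x has a pole at x = 0 and the y-coefficient 1 - 3/x - 8/x^2 has a pole at x = 0.
It is a regular singular point because x P_1(x) = p(x) = -x - 1 and x^2 P_2(x) = q(x) = x^2 - 3x - 8 are polynomials, hence analytic at x = 0.
p(0) = -1,  q(0) = -8.
Indicial equation: r(r-1) + p(0) r + q(0) = 0, i.e. r^2 + (p(0) - 1) r + q(0) = 0, i.e. r^2 - 2 r - 8 = 0.
Discriminant: (-2)^2 - 4(-8) = 36, so r = (2 ± 6)/2.
Solving: r_1 = 4, r_2 = -2.

indicial: r^2 - 2 r - 8 = 0; roots r_1 = 4, r_2 = -2


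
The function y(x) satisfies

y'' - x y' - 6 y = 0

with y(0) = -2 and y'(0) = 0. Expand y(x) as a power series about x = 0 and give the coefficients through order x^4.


Ansatz: y(x) = sum_{n>=0} a_n x^n, so y'(x) = sum_{n>=1} n a_n x^(n-1) and y''(x) = sum_{n>=2} n(n-1) a_n x^(n-2).
Substitute into P(x) y'' + Q(x) y' + R(x) y = 0 with P(x) = 1, Q(x) = -x, R(x) = -6, and match powers of x.
Initial conditions: a_0 = -2, a_1 = 0.
Setting the coefficient of each power of x to zero and solving order by order (substituting the coefficients already found):
  x^0: 2 a_2 - 6 a_0 = 0  ->  2 a_2 = 6 a_0 = -12  ->  a_2 = -6
  x^1: 6 a_3 - 7 a_1 = 0  ->  6 a_3 = 7 a_1 = 0  ->  a_3 = 0
  x^2: 12 a_4 - 8 a_2 = 0  ->  12 a_4 = 8 a_2 = -48  ->  a_4 = -4
Truncated series: y(x) = -2 - 6 x^2 - 4 x^4 + O(x^5).

a_0 = -2; a_1 = 0; a_2 = -6; a_3 = 0; a_4 = -4


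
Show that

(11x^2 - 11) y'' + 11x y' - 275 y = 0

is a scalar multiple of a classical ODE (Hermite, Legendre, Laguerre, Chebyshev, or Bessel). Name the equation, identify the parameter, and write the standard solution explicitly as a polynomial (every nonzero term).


All three coefficients share the factor -11; dividing through by -11 gives  (1 - x^2) y'' - x y' + 25 y = 0.
This matches the Chebyshev equation (1 - x^2) y'' - x y' + n^2 y = 0 (note the -x y' term, not -2x y') with n^2 = 25, so n = 5; the polynomial solution is T_5(x).
With y = sum_k a_k x^k, matching x^k gives (k+2)(k+1) a_{k+2} = (k^2 - n^2) a_k = (k - 5)(k + 5) a_k. The right side vanishes at k = 5, so the series with the parity of 5 terminates at degree 5.
Standard normalization: leading coefficient of T_n is 2^(n-1), so a_5 = 2^4 = 16. Work downward with a_k = (k+1)(k+2) a_{k+2} / ((k - 5)(k + 5)):
  a_3 = (4)(5)(16) / ((3 - 5)(3 + 5)) = 320/(-16) = -20
  a_1 = (2)(3)(-20) / ((1 - 5)(1 + 5)) = -120/(-24) = 5
Hence T_5(x) = 16 x^5 - 20 x^3 + 5 x.

T_5(x); series = 16 x^5 - 20 x^3 + 5 x


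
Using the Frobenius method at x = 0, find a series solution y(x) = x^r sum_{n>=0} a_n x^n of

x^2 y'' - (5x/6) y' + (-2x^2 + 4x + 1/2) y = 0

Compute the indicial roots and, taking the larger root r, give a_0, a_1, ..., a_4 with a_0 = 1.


Write in Frobenius form y'' + (p(x)/x) y' + (q(x)/x^2) y = 0:
  p(x) = -5/6,  q(x) = -2x^2 + 4x + 1/2.
Indicial equation: r(r-1) + (-5/6) r + (1/2) = 0 -> roots r_1 = 3/2, r_2 = 1/3.
Take r = r_1 = 3/2. Let y(x) = x^r sum_{n>=0} a_n x^n with a_0 = 1.
Substitute y = x^r sum a_n x^n and match x^{r+n}. The recurrence is
  D(n) a_n + 4 a_{n-1} - 2 a_{n-2} = 0,  where D(n) = (r+n)(r+n-1) + (-5/6)(r+n) + (1/2).
  a_n = [-4 a_{n-1} + 2 a_{n-2}] / D(n).
Since the indicial polynomial factors as (r - r_1)(r - r_2), D(n) = (r_1 + n - r_1)(r_1 + n - r_2) = n(n + 7/6).
Evaluating step by step (a_0 = 1):
  n = 1: D(1) = 1(1 + 7/6) = 13/6; numerator = -4(1) = -4; a_1 = (-4)/(13/6) = -24/13
  n = 2: D(2) = 2(2 + 7/6) = 19/3; numerator = -4(-24/13) + 2(1) = 122/13; a_2 = (122/13)/(19/3) = 366/247
  n = 3: D(3) = 3(3 + 7/6) = 25/2; numerator = -4(366/247) + 2(-24/13) = -2376/247; a_3 = (-2376/247)/(25/2) = -4752/6175
  n = 4: D(4) = 4(4 + 7/6) = 62/3; numerator = -4(-4752/6175) + 2(366/247) = 37308/6175; a_4 = (37308/6175)/(62/3) = 55962/191425

r = 3/2; a_0 = 1; a_1 = -24/13; a_2 = 366/247; a_3 = -4752/6175; a_4 = 55962/191425


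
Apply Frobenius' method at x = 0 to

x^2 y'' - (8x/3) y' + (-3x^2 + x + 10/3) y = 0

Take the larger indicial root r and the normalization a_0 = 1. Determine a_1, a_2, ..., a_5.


Write in Frobenius form y'' + (p(x)/x) y' + (q(x)/x^2) y = 0:
  p(x) = -8/3,  q(x) = -3x^2 + x + 10/3.
Indicial equation: r(r-1) + (-8/3) r + (10/3) = 0 -> roots r_1 = 2, r_2 = 5/3.
Take r = r_1 = 2. Let y(x) = x^r sum_{n>=0} a_n x^n with a_0 = 1.
Substitute y = x^r sum a_n x^n and match x^{r+n}. The recurrence is
  D(n) a_n + 1 a_{n-1} - 3 a_{n-2} = 0,  where D(n) = (r+n)(r+n-1) + (-8/3)(r+n) + (10/3).
  a_n = [-1 a_{n-1} + 3 a_{n-2}] / D(n).
Since the indicial polynomial factors as (r - r_1)(r - r_2), D(n) = (r_1 + n - r_1)(r_1 + n - r_2) = n(n + 1/3).
Evaluating step by step (a_0 = 1):
  n = 1: D(1) = 1(1 + 1/3) = 4/3; numerator = -1(1) = -1; a_1 = (-1)/(4/3) = -3/4
  n = 2: D(2) = 2(2 + 1/3) = 14/3; numerator = -1(-3/4) + 3(1) = 15/4; a_2 = (15/4)/(14/3) = 45/56
  n = 3: D(3) = 3(3 + 1/3) = 10; numerator = -1(45/56) + 3(-3/4) = -171/56; a_3 = (-171/56)/(10) = -171/560
  n = 4: D(4) = 4(4 + 1/3) = 52/3; numerator = -1(-171/560) + 3(45/56) = 1521/560; a_4 = (1521/560)/(52/3) = 351/2240
  n = 5: D(5) = 5(5 + 1/3) = 80/3; numerator = -1(351/2240) + 3(-171/560) = -2403/2240; a_5 = (-2403/2240)/(80/3) = -7209/179200

r = 2; a_0 = 1; a_1 = -3/4; a_2 = 45/56; a_3 = -171/560; a_4 = 351/2240; a_5 = -7209/179200


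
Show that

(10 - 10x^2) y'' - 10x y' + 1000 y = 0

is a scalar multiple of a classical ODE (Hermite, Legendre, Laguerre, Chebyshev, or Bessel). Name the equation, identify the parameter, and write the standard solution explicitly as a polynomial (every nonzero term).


All three coefficients share the factor 10; dividing through by 10 gives  (1 - x^2) y'' - x y' + 100 y = 0.
This matches the Chebyshev equation (1 - x^2) y'' - x y' + n^2 y = 0 (note the -x y' term, not -2x y') with n^2 = 100, so n = 10; the polynomial solution is T_10(x).
With y = sum_k a_k x^k, matching x^k gives (k+2)(k+1) a_{k+2} = (k^2 - n^2) a_k = (k - 10)(k + 10) a_k. The right side vanishes at k = 10, so the series with the parity of 10 terminates at degree 10.
Standard normalization: leading coefficient of T_n is 2^(n-1), so a_10 = 2^9 = 512. Work downward with a_k = (k+1)(k+2) a_{k+2} / ((k - 10)(k + 10)):
  a_8 = (9)(10)(512) / ((8 - 10)(8 + 10)) = 46080/(-36) = -1280
  a_6 = (7)(8)(-1280) / ((6 - 10)(6 + 10)) = -71680/(-64) = 1120
  a_4 = (5)(6)(1120) / ((4 - 10)(4 + 10)) = 33600/(-84) = -400
  a_2 = (3)(4)(-400) / ((2 - 10)(2 + 10)) = -4800/(-96) = 50
  a_0 = (1)(2)(50) / ((0 - 10)(0 + 10)) = 100/(-100) = -1
Hence T_10(x) = 512 x^10 - 1280 x^8 + 1120 x^6 - 400 x^4 + 50 x^2 - 1.

T_10(x); series = 512 x^10 - 1280 x^8 + 1120 x^6 - 400 x^4 + 50 x^2 - 1


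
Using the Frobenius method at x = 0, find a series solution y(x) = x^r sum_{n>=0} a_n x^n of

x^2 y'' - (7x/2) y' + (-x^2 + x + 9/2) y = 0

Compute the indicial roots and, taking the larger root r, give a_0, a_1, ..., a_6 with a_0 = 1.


Write in Frobenius form y'' + (p(x)/x) y' + (q(x)/x^2) y = 0:
  p(x) = -7/2,  q(x) = -x^2 + x + 9/2.
Indicial equation: r(r-1) + (-7/2) r + (9/2) = 0 -> roots r_1 = 3, r_2 = 3/2.
Take r = r_1 = 3. Let y(x) = x^r sum_{n>=0} a_n x^n with a_0 = 1.
Substitute y = x^r sum a_n x^n and match x^{r+n}. The recurrence is
  D(n) a_n + 1 a_{n-1} - 1 a_{n-2} = 0,  where D(n) = (r+n)(r+n-1) + (-7/2)(r+n) + (9/2).
  a_n = [-1 a_{n-1} + 1 a_{n-2}] / D(n).
Since the indicial polynomial factors as (r - r_1)(r - r_2), D(n) = (r_1 + n - r_1)(r_1 + n - r_2) = n(n + 3/2).
Evaluating step by step (a_0 = 1):
  n = 1: D(1) = 1(1 + 3/2) = 5/2; numerator = -1(1) = -1; a_1 = (-1)/(5/2) = -2/5
  n = 2: D(2) = 2(2 + 3/2) = 7; numerator = -1(-2/5) + 1(1) = 7/5; a_2 = (7/5)/(7) = 1/5
  n = 3: D(3) = 3(3 + 3/2) = 27/2; numerator = -1(1/5) + 1(-2/5) = -3/5; a_3 = (-3/5)/(27/2) = -2/45
  n = 4: D(4) = 4(4 + 3/2) = 22; numerator = -1(-2/45) + 1(1/5) = 11/45; a_4 = (11/45)/(22) = 1/90
  n = 5: D(5) = 5(5 + 3/2) = 65/2; numerator = -1(1/90) + 1(-2/45) = -1/18; a_5 = (-1/18)/(65/2) = -1/585
  n = 6: D(6) = 6(6 + 3/2) = 45; numerator = -1(-1/585) + 1(1/90) = 1/78; a_6 = (1/78)/(45) = 1/3510

r = 3; a_0 = 1; a_1 = -2/5; a_2 = 1/5; a_3 = -2/45; a_4 = 1/90; a_5 = -1/585; a_6 = 1/3510


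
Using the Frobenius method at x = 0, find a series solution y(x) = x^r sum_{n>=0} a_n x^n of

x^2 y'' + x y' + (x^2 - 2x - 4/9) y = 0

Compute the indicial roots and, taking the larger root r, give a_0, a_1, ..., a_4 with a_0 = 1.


Write in Frobenius form y'' + (p(x)/x) y' + (q(x)/x^2) y = 0:
  p(x) = 1,  q(x) = x^2 - 2x - 4/9.
Indicial equation: r(r-1) + (1) r + (-4/9) = 0 -> roots r_1 = 2/3, r_2 = -2/3.
Take r = r_1 = 2/3. Let y(x) = x^r sum_{n>=0} a_n x^n with a_0 = 1.
Substitute y = x^r sum a_n x^n and match x^{r+n}. The recurrence is
  D(n) a_n - 2 a_{n-1} + 1 a_{n-2} = 0,  where D(n) = (r+n)(r+n-1) + (1)(r+n) + (-4/9).
  a_n = [2 a_{n-1} - 1 a_{n-2}] / D(n).
Since the indicial polynomial factors as (r - r_1)(r - r_2), D(n) = (r_1 + n - r_1)(r_1 + n - r_2) = n(n + 4/3).
Evaluating step by step (a_0 = 1):
  n = 1: D(1) = 1(1 + 4/3) = 7/3; numerator = 2(1) = 2; a_1 = (2)/(7/3) = 6/7
  n = 2: D(2) = 2(2 + 4/3) = 20/3; numerator = 2(6/7) - 1(1) = 5/7; a_2 = (5/7)/(20/3) = 3/28
  n = 3: D(3) = 3(3 + 4/3) = 13; numerator = 2(3/28) - 1(6/7) = -9/14; a_3 = (-9/14)/(13) = -9/182
  n = 4: D(4) = 4(4 + 4/3) = 64/3; numerator = 2(-9/182) - 1(3/28) = -75/364; a_4 = (-75/364)/(64/3) = -225/23296

r = 2/3; a_0 = 1; a_1 = 6/7; a_2 = 3/28; a_3 = -9/182; a_4 = -225/23296


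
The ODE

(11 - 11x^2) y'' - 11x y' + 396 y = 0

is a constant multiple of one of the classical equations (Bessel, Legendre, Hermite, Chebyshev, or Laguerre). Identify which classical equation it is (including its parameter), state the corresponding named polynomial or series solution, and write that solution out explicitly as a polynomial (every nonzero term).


All three coefficients share the factor 11; dividing through by 11 gives  (1 - x^2) y'' - x y' + 36 y = 0.
This matches the Chebyshev equation (1 - x^2) y'' - x y' + n^2 y = 0 (note the -x y' term, not -2x y') with n^2 = 36, so n = 6; the polynomial solution is T_6(x).
With y = sum_k a_k x^k, matching x^k gives (k+2)(k+1) a_{k+2} = (k^2 - n^2) a_k = (k - 6)(k + 6) a_k. The right side vanishes at k = 6, so the series with the parity of 6 terminates at degree 6.
Standard normalization: leading coefficient of T_n is 2^(n-1), so a_6 = 2^5 = 32. Work downward with a_k = (k+1)(k+2) a_{k+2} / ((k - 6)(k + 6)):
  a_4 = (5)(6)(32) / ((4 - 6)(4 + 6)) = 960/(-20) = -48
  a_2 = (3)(4)(-48) / ((2 - 6)(2 + 6)) = -576/(-32) = 18
  a_0 = (1)(2)(18) / ((0 - 6)(0 + 6)) = 36/(-36) = -1
Hence T_6(x) = 32 x^6 - 48 x^4 + 18 x^2 - 1.

T_6(x); series = 32 x^6 - 48 x^4 + 18 x^2 - 1


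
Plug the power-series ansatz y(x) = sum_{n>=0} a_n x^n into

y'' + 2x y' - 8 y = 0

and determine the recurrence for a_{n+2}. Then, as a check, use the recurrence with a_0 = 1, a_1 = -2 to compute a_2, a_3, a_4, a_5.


Substitute y = sum_n a_n x^n.
y''(x) has coefficient (n+2)(n+1) a_{n+2} at x^n;
2 x y'(x) has coefficient 2 n a_n at x^n (shift);
-8 y(x) has coefficient -8 a_n at x^n.
Matching x^n: (n+2)(n+1) a_{n+2} + (2n - 8) a_n = 0.
Thus a_{n+2} = (-2n + 8) / ((n+1)(n+2)) * a_n.

Check with a_0 = 1, a_1 = -2 (apply the recurrence for n = 0, 1, 2, 3): a_0 = 1, a_1 = -2, a_2 = 4, a_3 = -2, a_4 = 4/3, a_5 = -1/5.

a_(n+2) = (-2n + 8) / ((n+1)(n+2)) * a_n; check: a_0 = 1, a_1 = -2, a_2 = 4, a_3 = -2, a_4 = 4/3, a_5 = -1/5


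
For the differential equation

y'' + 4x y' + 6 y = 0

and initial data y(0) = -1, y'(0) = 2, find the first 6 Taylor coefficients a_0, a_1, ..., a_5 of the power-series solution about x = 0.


Ansatz: y(x) = sum_{n>=0} a_n x^n, so y'(x) = sum_{n>=1} n a_n x^(n-1) and y''(x) = sum_{n>=2} n(n-1) a_n x^(n-2).
Substitute into P(x) y'' + Q(x) y' + R(x) y = 0 with P(x) = 1, Q(x) = 4x, R(x) = 6, and match powers of x.
Initial conditions: a_0 = -1, a_1 = 2.
Setting the coefficient of each power of x to zero and solving order by order (substituting the coefficients already found):
  x^0: 2 a_2 + 6 a_0 = 0  ->  2 a_2 = -6 a_0 = 6  ->  a_2 = 3
  x^1: 6 a_3 + 10 a_1 = 0  ->  6 a_3 = -10 a_1 = -20  ->  a_3 = -10/3
  x^2: 12 a_4 + 14 a_2 = 0  ->  12 a_4 = -14 a_2 = -42  ->  a_4 = -7/2
  x^3: 20 a_5 + 18 a_3 = 0  ->  20 a_5 = -18 a_3 = 60  ->  a_5 = 3
Truncated series: y(x) = -1 + 2 x + 3 x^2 - (10/3) x^3 - (7/2) x^4 + 3 x^5 + O(x^6).

a_0 = -1; a_1 = 2; a_2 = 3; a_3 = -10/3; a_4 = -7/2; a_5 = 3


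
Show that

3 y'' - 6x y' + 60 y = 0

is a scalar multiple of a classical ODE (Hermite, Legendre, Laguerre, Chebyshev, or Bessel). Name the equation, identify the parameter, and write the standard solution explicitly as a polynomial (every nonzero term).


All three coefficients share the factor 3; dividing through by 3 gives  y'' - 2x y' + 20 y = 0.
This matches the Hermite equation y'' - 2x y' + 2n y = 0 with 2n = 20, so n = 10; the polynomial solution is H_10(x).
With y = sum_k a_k x^k, matching x^k gives (k+2)(k+1) a_{k+2} = 2(k - n) a_k = 2(k - 10) a_k. The right side vanishes at k = 10, so the series with the parity of 10 terminates at degree 10.
Standard normalization: leading coefficient of H_n is 2^n, so a_10 = 2^10 = 1024. Work downward with a_k = (k+1)(k+2) a_{k+2} / (2(k - n)):
  a_8 = (9)(10)(1024) / (2(8 - 10)) = 92160/(-4) = -23040
  a_6 = (7)(8)(-23040) / (2(6 - 10)) = -1290240/(-8) = 161280
  a_4 = (5)(6)(161280) / (2(4 - 10)) = 4838400/(-12) = -403200
  a_2 = (3)(4)(-403200) / (2(2 - 10)) = -4838400/(-16) = 302400
  a_0 = (1)(2)(302400) / (2(0 - 10)) = 604800/(-20) = -30240
Hence H_10(x) = 1024 x^10 - 23040 x^8 + 161280 x^6 - 403200 x^4 + 302400 x^2 - 30240.

H_10(x); series = 1024 x^10 - 23040 x^8 + 161280 x^6 - 403200 x^4 + 302400 x^2 - 30240


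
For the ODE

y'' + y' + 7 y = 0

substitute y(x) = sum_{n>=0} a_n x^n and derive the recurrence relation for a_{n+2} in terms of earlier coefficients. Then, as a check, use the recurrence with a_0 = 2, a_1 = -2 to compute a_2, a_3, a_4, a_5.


Substitute y = sum_n a_n x^n.
y''(x) has coefficient (n+2)(n+1) a_{n+2} at x^n;
y'(x) has coefficient (n+1) a_{n+1} at x^n;
7 y(x) has coefficient 7 a_n at x^n.
Matching x^n: (n+2)(n+1) a_{n+2} + (n+1) a_{n+1} + 7 a_n = 0.
Thus a_{n+2} = [-(n+1) a_{n+1} - 7 a_n] / ((n+1)(n+2)).

Check with a_0 = 2, a_1 = -2 (apply the recurrence for n = 0, 1, 2, 3): a_0 = 2, a_1 = -2, a_2 = -6, a_3 = 13/3, a_4 = 29/12, a_5 = -2.

a_(n+2) = [-(n+1) a_(n+1) - 7 a_n] / ((n+1)(n+2)); check: a_0 = 2, a_1 = -2, a_2 = -6, a_3 = 13/3, a_4 = 29/12, a_5 = -2


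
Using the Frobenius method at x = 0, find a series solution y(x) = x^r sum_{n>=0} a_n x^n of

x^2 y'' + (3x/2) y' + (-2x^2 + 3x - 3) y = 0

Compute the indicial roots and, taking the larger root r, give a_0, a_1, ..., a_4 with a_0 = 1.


Write in Frobenius form y'' + (p(x)/x) y' + (q(x)/x^2) y = 0:
  p(x) = 3/2,  q(x) = -2x^2 + 3x - 3.
Indicial equation: r(r-1) + (3/2) r + (-3) = 0 -> roots r_1 = 3/2, r_2 = -2.
Take r = r_1 = 3/2. Let y(x) = x^r sum_{n>=0} a_n x^n with a_0 = 1.
Substitute y = x^r sum a_n x^n and match x^{r+n}. The recurrence is
  D(n) a_n + 3 a_{n-1} - 2 a_{n-2} = 0,  where D(n) = (r+n)(r+n-1) + (3/2)(r+n) + (-3).
  a_n = [-3 a_{n-1} + 2 a_{n-2}] / D(n).
Since the indicial polynomial factors as (r - r_1)(r - r_2), D(n) = (r_1 + n - r_1)(r_1 + n - r_2) = n(n + 7/2).
Evaluating step by step (a_0 = 1):
  n = 1: D(1) = 1(1 + 7/2) = 9/2; numerator = -3(1) = -3; a_1 = (-3)/(9/2) = -2/3
  n = 2: D(2) = 2(2 + 7/2) = 11; numerator = -3(-2/3) + 2(1) = 4; a_2 = (4)/(11) = 4/11
  n = 3: D(3) = 3(3 + 7/2) = 39/2; numerator = -3(4/11) + 2(-2/3) = -80/33; a_3 = (-80/33)/(39/2) = -160/1287
  n = 4: D(4) = 4(4 + 7/2) = 30; numerator = -3(-160/1287) + 2(4/11) = 472/429; a_4 = (472/429)/(30) = 236/6435

r = 3/2; a_0 = 1; a_1 = -2/3; a_2 = 4/11; a_3 = -160/1287; a_4 = 236/6435


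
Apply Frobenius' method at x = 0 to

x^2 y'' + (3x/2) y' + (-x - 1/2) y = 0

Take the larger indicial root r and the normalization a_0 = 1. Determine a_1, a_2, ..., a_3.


Write in Frobenius form y'' + (p(x)/x) y' + (q(x)/x^2) y = 0:
  p(x) = 3/2,  q(x) = -x - 1/2.
Indicial equation: r(r-1) + (3/2) r + (-1/2) = 0 -> roots r_1 = 1/2, r_2 = -1.
Take r = r_1 = 1/2. Let y(x) = x^r sum_{n>=0} a_n x^n with a_0 = 1.
Substitute y = x^r sum a_n x^n and match x^{r+n}. The recurrence is
  D(n) a_n - 1 a_{n-1} = 0,  where D(n) = (r+n)(r+n-1) + (3/2)(r+n) + (-1/2).
  a_n = 1 / D(n) * a_{n-1}.
Since the indicial polynomial factors as (r - r_1)(r - r_2), D(n) = (r_1 + n - r_1)(r_1 + n - r_2) = n(n + 3/2).
Evaluating step by step (a_0 = 1):
  n = 1: D(1) = 1(1 + 3/2) = 5/2; numerator = 1(1) = 1; a_1 = (1)/(5/2) = 2/5
  n = 2: D(2) = 2(2 + 3/2) = 7; numerator = 1(2/5) = 2/5; a_2 = (2/5)/(7) = 2/35
  n = 3: D(3) = 3(3 + 3/2) = 27/2; numerator = 1(2/35) = 2/35; a_3 = (2/35)/(27/2) = 4/945

r = 1/2; a_0 = 1; a_1 = 2/5; a_2 = 2/35; a_3 = 4/945


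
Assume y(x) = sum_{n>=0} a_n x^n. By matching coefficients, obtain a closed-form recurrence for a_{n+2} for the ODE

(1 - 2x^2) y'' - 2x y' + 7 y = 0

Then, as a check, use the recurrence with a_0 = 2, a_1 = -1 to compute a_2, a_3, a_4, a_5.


Substitute y = sum_n a_n x^n.
(1 - 2 x^2) y'' contributes (n+2)(n+1) a_{n+2} - 2 n(n-1) a_n at x^n.
-2 x y'(x) contributes -2 n a_n at x^n.
7 y(x) contributes 7 a_n at x^n.
Matching x^n: (n+2)(n+1) a_{n+2} + (-2 n(n-1) - 2 n + 7) a_n = 0.
Thus a_{n+2} = (2 n(n-1) + 2 n - 7) / ((n+1)(n+2)) * a_n.

Check with a_0 = 2, a_1 = -1 (apply the recurrence for n = 0, 1, 2, 3): a_0 = 2, a_1 = -1, a_2 = -7, a_3 = 5/6, a_4 = -7/12, a_5 = 11/24.

a_(n+2) = (2 n(n-1) + 2 n - 7) / ((n+1)(n+2)) * a_n; check: a_0 = 2, a_1 = -1, a_2 = -7, a_3 = 5/6, a_4 = -7/12, a_5 = 11/24


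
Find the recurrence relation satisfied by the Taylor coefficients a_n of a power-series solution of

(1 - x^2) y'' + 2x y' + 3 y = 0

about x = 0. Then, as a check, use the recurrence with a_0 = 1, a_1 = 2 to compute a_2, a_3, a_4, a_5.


Substitute y = sum_n a_n x^n.
(1 - 1 x^2) y'' contributes (n+2)(n+1) a_{n+2} - n(n-1) a_n at x^n.
2 x y'(x) contributes 2 n a_n at x^n.
3 y(x) contributes 3 a_n at x^n.
Matching x^n: (n+2)(n+1) a_{n+2} + (-n(n-1) + 2 n + 3) a_n = 0.
Thus a_{n+2} = (n(n-1) - 2 n - 3) / ((n+1)(n+2)) * a_n.

Check with a_0 = 1, a_1 = 2 (apply the recurrence for n = 0, 1, 2, 3): a_0 = 1, a_1 = 2, a_2 = -3/2, a_3 = -5/3, a_4 = 5/8, a_5 = 1/4.

a_(n+2) = (n(n-1) - 2 n - 3) / ((n+1)(n+2)) * a_n; check: a_0 = 1, a_1 = 2, a_2 = -3/2, a_3 = -5/3, a_4 = 5/8, a_5 = 1/4


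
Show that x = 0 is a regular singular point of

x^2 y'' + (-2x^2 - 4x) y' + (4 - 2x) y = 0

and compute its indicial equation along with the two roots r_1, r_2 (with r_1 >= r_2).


Divide by x^2 to reach normal form y'' + P_1(x) y' + P_2(x) y = 0 with P_1(x) = -2 - 4/x and P_2(x) = -2/x + 4/x^2.
x = 0 is a singular point because the y'-coefficient -2 - 4/x has a pole at x = 0 and the y-coefficient -2/x + 4/x^2 has a pole at x = 0.
It is a regular singular point because x P_1(x) = p(x) = -2x - 4 and x^2 P_2(x) = q(x) = 4 - 2x are polynomials, hence analytic at x = 0.
p(0) = -4,  q(0) = 4.
Indicial equation: r(r-1) + p(0) r + q(0) = 0, i.e. r^2 + (p(0) - 1) r + q(0) = 0, i.e. r^2 - 5 r + 4 = 0.
Discriminant: (-5)^2 - 4(4) = 9, so r = (5 ± 3)/2.
Solving: r_1 = 4, r_2 = 1.

indicial: r^2 - 5 r + 4 = 0; roots r_1 = 4, r_2 = 1


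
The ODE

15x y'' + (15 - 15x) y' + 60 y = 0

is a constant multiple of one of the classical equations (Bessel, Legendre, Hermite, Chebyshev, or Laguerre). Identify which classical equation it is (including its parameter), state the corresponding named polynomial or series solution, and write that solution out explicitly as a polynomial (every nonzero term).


All three coefficients share the factor 15; dividing through by 15 gives  x y'' + (1 - x) y' + 4 y = 0.
This matches the Laguerre equation x y'' + (1 - x) y' + n y = 0 with n = 4; the polynomial solution is L_4(x).
With y = sum_k a_k x^k, matching x^k gives (k+1)k a_{k+1} + (k+1) a_{k+1} - k a_k + n a_k = 0, i.e. (k+1)^2 a_{k+1} = (k - n) a_k = (k - 4) a_k. The right side vanishes at k = 4, so the series terminates at degree 4.
Standard normalization L_n(0) = 1 gives a_0 = 1. Work upward with a_{k+1} = (k - 4) a_k / (k+1)^2:
  a_1 = (0 - 4)(1) / 1^2 = -4/1 = -4
  a_2 = (1 - 4)(-4) / 2^2 = 12/4 = 3
  a_3 = (2 - 4)(3) / 3^2 = -6/9 = -2/3
  a_4 = (3 - 4)(-2/3) / 4^2 = (2/3)/16 = 1/24
Hence L_4(x) = x^4/24 - 2 x^3/3 + 3 x^2 - 4 x + 1.

L_4(x); series = x^4/24 - 2 x^3/3 + 3 x^2 - 4 x + 1


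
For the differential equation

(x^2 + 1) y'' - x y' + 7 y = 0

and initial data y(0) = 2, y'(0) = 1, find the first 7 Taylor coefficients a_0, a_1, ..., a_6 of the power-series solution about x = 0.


Ansatz: y(x) = sum_{n>=0} a_n x^n, so y'(x) = sum_{n>=1} n a_n x^(n-1) and y''(x) = sum_{n>=2} n(n-1) a_n x^(n-2).
Substitute into P(x) y'' + Q(x) y' + R(x) y = 0 with P(x) = x^2 + 1, Q(x) = -x, R(x) = 7, and match powers of x.
Initial conditions: a_0 = 2, a_1 = 1.
Setting the coefficient of each power of x to zero and solving order by order (substituting the coefficients already found):
  x^0: 2 a_2 + 7 a_0 = 0  ->  2 a_2 = -7 a_0 = -14  ->  a_2 = -7
  x^1: 6 a_3 + 6 a_1 = 0  ->  6 a_3 = -6 a_1 = -6  ->  a_3 = -1
  x^2: 12 a_4 + 7 a_2 = 0  ->  12 a_4 = -7 a_2 = 49  ->  a_4 = 49/12
  x^3: 20 a_5 + 10 a_3 = 0  ->  20 a_5 = -10 a_3 = 10  ->  a_5 = 1/2
  x^4: 30 a_6 + 15 a_4 = 0  ->  30 a_6 = -15 a_4 = -245/4  ->  a_6 = -49/24
Truncated series: y(x) = 2 + x - 7 x^2 - x^3 + (49/12) x^4 + (1/2) x^5 - (49/24) x^6 + O(x^7).

a_0 = 2; a_1 = 1; a_2 = -7; a_3 = -1; a_4 = 49/12; a_5 = 1/2; a_6 = -49/24


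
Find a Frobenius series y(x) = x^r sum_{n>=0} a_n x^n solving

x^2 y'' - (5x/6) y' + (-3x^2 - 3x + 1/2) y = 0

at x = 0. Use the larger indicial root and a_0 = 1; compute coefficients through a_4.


Write in Frobenius form y'' + (p(x)/x) y' + (q(x)/x^2) y = 0:
  p(x) = -5/6,  q(x) = -3x^2 - 3x + 1/2.
Indicial equation: r(r-1) + (-5/6) r + (1/2) = 0 -> roots r_1 = 3/2, r_2 = 1/3.
Take r = r_1 = 3/2. Let y(x) = x^r sum_{n>=0} a_n x^n with a_0 = 1.
Substitute y = x^r sum a_n x^n and match x^{r+n}. The recurrence is
  D(n) a_n - 3 a_{n-1} - 3 a_{n-2} = 0,  where D(n) = (r+n)(r+n-1) + (-5/6)(r+n) + (1/2).
  a_n = [3 a_{n-1} + 3 a_{n-2}] / D(n).
Since the indicial polynomial factors as (r - r_1)(r - r_2), D(n) = (r_1 + n - r_1)(r_1 + n - r_2) = n(n + 7/6).
Evaluating step by step (a_0 = 1):
  n = 1: D(1) = 1(1 + 7/6) = 13/6; numerator = 3(1) = 3; a_1 = (3)/(13/6) = 18/13
  n = 2: D(2) = 2(2 + 7/6) = 19/3; numerator = 3(18/13) + 3(1) = 93/13; a_2 = (93/13)/(19/3) = 279/247
  n = 3: D(3) = 3(3 + 7/6) = 25/2; numerator = 3(279/247) + 3(18/13) = 1863/247; a_3 = (1863/247)/(25/2) = 3726/6175
  n = 4: D(4) = 4(4 + 7/6) = 62/3; numerator = 3(3726/6175) + 3(279/247) = 32103/6175; a_4 = (32103/6175)/(62/3) = 96309/382850

r = 3/2; a_0 = 1; a_1 = 18/13; a_2 = 279/247; a_3 = 3726/6175; a_4 = 96309/382850


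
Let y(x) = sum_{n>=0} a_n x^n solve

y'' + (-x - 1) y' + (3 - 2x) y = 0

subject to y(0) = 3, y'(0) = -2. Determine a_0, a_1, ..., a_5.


Ansatz: y(x) = sum_{n>=0} a_n x^n, so y'(x) = sum_{n>=1} n a_n x^(n-1) and y''(x) = sum_{n>=2} n(n-1) a_n x^(n-2).
Substitute into P(x) y'' + Q(x) y' + R(x) y = 0 with P(x) = 1, Q(x) = -x - 1, R(x) = 3 - 2x, and match powers of x.
Initial conditions: a_0 = 3, a_1 = -2.
Setting the coefficient of each power of x to zero and solving order by order (substituting the coefficients already found):
  x^0: 2 a_2 - a_1 + 3 a_0 = 0  ->  2 a_2 = a_1 - 3 a_0 = -11  ->  a_2 = -11/2
  x^1: 6 a_3 - 2 a_2 + 2 a_1 - 2 a_0 = 0  ->  6 a_3 = 2 a_2 - 2 a_1 + 2 a_0 = -1  ->  a_3 = -1/6
  x^2: 12 a_4 - 3 a_3 + a_2 - 2 a_1 = 0  ->  12 a_4 = 3 a_3 - a_2 + 2 a_1 = 1  ->  a_4 = 1/12
  x^3: 20 a_5 - 4 a_4 - 2 a_2 = 0  ->  20 a_5 = 4 a_4 + 2 a_2 = -32/3  ->  a_5 = -8/15
Truncated series: y(x) = 3 - 2 x - (11/2) x^2 - (1/6) x^3 + (1/12) x^4 - (8/15) x^5 + O(x^6).

a_0 = 3; a_1 = -2; a_2 = -11/2; a_3 = -1/6; a_4 = 1/12; a_5 = -8/15


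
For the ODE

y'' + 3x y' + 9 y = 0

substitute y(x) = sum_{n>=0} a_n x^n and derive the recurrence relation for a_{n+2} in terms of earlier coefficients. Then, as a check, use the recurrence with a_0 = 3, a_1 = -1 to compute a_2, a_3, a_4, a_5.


Substitute y = sum_n a_n x^n.
y''(x) has coefficient (n+2)(n+1) a_{n+2} at x^n;
3 x y'(x) has coefficient 3 n a_n at x^n (shift);
9 y(x) has coefficient 9 a_n at x^n.
Matching x^n: (n+2)(n+1) a_{n+2} + (3n + 9) a_n = 0.
Thus a_{n+2} = (-3n - 9) / ((n+1)(n+2)) * a_n.

Check with a_0 = 3, a_1 = -1 (apply the recurrence for n = 0, 1, 2, 3): a_0 = 3, a_1 = -1, a_2 = -27/2, a_3 = 2, a_4 = 135/8, a_5 = -9/5.

a_(n+2) = (-3n - 9) / ((n+1)(n+2)) * a_n; check: a_0 = 3, a_1 = -1, a_2 = -27/2, a_3 = 2, a_4 = 135/8, a_5 = -9/5


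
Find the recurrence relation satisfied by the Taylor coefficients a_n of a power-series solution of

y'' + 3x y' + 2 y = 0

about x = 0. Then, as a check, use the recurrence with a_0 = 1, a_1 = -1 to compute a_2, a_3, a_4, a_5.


Substitute y = sum_n a_n x^n.
y''(x) has coefficient (n+2)(n+1) a_{n+2} at x^n;
3 x y'(x) has coefficient 3 n a_n at x^n (shift);
2 y(x) has coefficient 2 a_n at x^n.
Matching x^n: (n+2)(n+1) a_{n+2} + (3n + 2) a_n = 0.
Thus a_{n+2} = (-3n - 2) / ((n+1)(n+2)) * a_n.

Check with a_0 = 1, a_1 = -1 (apply the recurrence for n = 0, 1, 2, 3): a_0 = 1, a_1 = -1, a_2 = -1, a_3 = 5/6, a_4 = 2/3, a_5 = -11/24.

a_(n+2) = (-3n - 2) / ((n+1)(n+2)) * a_n; check: a_0 = 1, a_1 = -1, a_2 = -1, a_3 = 5/6, a_4 = 2/3, a_5 = -11/24


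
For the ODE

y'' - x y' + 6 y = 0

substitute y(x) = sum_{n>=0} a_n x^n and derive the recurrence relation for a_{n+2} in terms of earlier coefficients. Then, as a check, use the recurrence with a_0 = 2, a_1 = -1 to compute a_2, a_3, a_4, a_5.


Substitute y = sum_n a_n x^n.
y''(x) has coefficient (n+2)(n+1) a_{n+2} at x^n;
-x y'(x) has coefficient -n a_n at x^n (shift);
6 y(x) has coefficient 6 a_n at x^n.
Matching x^n: (n+2)(n+1) a_{n+2} + (-n + 6) a_n = 0.
Thus a_{n+2} = (n - 6) / ((n+1)(n+2)) * a_n.

Check with a_0 = 2, a_1 = -1 (apply the recurrence for n = 0, 1, 2, 3): a_0 = 2, a_1 = -1, a_2 = -6, a_3 = 5/6, a_4 = 2, a_5 = -1/8.

a_(n+2) = (n - 6) / ((n+1)(n+2)) * a_n; check: a_0 = 2, a_1 = -1, a_2 = -6, a_3 = 5/6, a_4 = 2, a_5 = -1/8
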